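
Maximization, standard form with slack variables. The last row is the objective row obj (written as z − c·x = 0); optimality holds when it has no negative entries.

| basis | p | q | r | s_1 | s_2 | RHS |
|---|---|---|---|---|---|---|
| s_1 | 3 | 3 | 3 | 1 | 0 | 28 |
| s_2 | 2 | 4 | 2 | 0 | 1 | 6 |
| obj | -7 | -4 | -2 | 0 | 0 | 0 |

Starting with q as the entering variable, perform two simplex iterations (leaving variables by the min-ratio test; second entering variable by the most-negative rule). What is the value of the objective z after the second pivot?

21

Ratio test on column q — row 1: 28/3 = 28/3; row 2: 6/4 = 3/2. Minimum is 3/2 at row 2 (s_2 leaves); pivot element 4.
Pivot on row 2; the obj-row RHS becomes 0 − (-4)·(3/2) = 6.
Next entering variable (most negative obj-row entry -5): p.
Ratio test on column p — row 1: (47/2)/(3/2) = 47/3; row 2: (3/2)/(1/2) = 3. Minimum is 3 at row 2 (q leaves); pivot element 1/2.
After the second pivot the obj-row RHS is 6 − (-5)·3 = 21.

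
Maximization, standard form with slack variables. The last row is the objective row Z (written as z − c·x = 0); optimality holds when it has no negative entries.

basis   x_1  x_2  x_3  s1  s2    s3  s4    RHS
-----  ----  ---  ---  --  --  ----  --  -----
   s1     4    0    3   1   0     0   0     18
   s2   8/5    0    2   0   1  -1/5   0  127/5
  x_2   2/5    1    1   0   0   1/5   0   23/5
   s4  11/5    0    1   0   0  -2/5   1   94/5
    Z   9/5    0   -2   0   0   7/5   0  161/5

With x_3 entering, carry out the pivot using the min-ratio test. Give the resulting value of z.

Ratio test on column x_3 — row 1: 18/3 = 6; row 2: (127/5)/2 = 127/10; row 3: (23/5)/1 = 23/5; row 4: (94/5)/1 = 94/5. Minimum is 23/5 at row 3 (x_2 leaves); pivot element 1.
Pivot on row 3; the Z-row RHS becomes 161/5 − (-2)·(23/5) = 207/5.

207/5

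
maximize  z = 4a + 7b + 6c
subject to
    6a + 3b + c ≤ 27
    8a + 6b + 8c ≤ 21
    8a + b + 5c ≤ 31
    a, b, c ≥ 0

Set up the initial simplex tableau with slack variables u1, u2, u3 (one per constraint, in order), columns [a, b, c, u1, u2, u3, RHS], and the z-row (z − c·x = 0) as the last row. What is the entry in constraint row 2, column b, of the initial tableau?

6

Constraint 2 has coefficient 6 on b.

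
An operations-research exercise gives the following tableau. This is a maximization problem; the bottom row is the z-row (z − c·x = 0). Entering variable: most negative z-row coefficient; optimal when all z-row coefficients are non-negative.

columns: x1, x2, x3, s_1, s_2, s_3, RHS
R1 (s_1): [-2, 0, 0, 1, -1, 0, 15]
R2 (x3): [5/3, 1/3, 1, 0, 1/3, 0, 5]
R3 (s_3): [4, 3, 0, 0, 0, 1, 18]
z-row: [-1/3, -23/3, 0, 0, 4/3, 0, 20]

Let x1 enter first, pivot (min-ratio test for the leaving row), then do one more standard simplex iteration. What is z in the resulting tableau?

459/11

Ratio test on column x1 — row 1: entry -2 ≤ 0; row 2: 5/(5/3) = 3; row 3: 18/4 = 9/2. Minimum is 3 at row 2 (x3 leaves); pivot element 5/3.
Pivot on row 2; the z-row RHS becomes 20 − (-1/3)·3 = 21.
Next entering variable (most negative z-row entry -38/5): x2.
Ratio test on column x2 — row 1: 21/(2/5) = 105/2; row 2: 3/(1/5) = 15; row 3: 6/(11/5) = 30/11. Minimum is 30/11 at row 3 (s_3 leaves); pivot element 11/5.
After the second pivot the z-row RHS is 21 − (-38/5)·(30/11) = 459/11.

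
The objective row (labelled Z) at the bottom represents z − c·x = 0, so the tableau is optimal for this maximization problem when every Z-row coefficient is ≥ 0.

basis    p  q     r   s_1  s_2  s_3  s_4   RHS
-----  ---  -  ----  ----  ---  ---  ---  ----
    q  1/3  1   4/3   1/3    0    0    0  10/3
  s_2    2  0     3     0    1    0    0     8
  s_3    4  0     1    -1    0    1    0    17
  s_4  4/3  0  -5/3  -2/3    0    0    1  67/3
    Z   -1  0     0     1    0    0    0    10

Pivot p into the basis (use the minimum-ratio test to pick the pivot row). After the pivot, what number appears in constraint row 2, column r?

3/2

Ratio test on column p — row 1: (10/3)/(1/3) = 10; row 2: 8/2 = 4; row 3: 17/4 = 17/4; row 4: (67/3)/(4/3) = 67/4. Minimum is 4 at row 2 (s_2 leaves); pivot element 2.
Divide row 2 by 2; eliminate column p from the other rows.
In the new row 2, the r entry is the old entry divided by the pivot: 3/2 = 3/2.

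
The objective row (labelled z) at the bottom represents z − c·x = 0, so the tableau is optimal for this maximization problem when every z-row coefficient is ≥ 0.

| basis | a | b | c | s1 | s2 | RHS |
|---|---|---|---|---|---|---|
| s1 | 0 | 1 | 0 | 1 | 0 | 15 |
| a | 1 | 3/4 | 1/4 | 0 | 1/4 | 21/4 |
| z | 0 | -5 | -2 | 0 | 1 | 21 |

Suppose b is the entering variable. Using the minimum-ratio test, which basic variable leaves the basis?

a

Column b entries and ratios — s1: 15/1 = 15; a: (21/4)/(3/4) = 7.
Smallest ratio is 7 in the row of a, so a leaves.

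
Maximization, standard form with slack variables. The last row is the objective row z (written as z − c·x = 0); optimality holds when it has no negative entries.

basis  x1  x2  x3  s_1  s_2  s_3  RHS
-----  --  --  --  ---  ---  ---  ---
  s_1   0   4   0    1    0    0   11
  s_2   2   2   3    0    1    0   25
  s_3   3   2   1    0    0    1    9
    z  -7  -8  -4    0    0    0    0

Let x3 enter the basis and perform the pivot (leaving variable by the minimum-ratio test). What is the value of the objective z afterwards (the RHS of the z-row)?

100/3

Ratio test on column x3 — row 1: entry 0 ≤ 0; row 2: 25/3 = 25/3; row 3: 9/1 = 9. Minimum is 25/3 at row 2 (s_2 leaves); pivot element 3.
Pivot on row 2; the z-row RHS becomes 0 − (-4)·(25/3) = 100/3.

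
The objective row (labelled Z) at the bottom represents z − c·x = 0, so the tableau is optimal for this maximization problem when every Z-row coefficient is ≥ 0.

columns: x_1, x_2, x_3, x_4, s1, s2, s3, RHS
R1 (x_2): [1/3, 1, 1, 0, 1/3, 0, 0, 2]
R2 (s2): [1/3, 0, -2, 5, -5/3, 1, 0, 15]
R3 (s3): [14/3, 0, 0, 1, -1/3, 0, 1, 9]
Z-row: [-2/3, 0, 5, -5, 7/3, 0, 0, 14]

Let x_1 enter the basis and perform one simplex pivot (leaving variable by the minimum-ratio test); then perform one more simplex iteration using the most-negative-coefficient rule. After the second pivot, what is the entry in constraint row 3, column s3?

Ratio test on column x_1 — row 1: 2/(1/3) = 6; row 2: 15/(1/3) = 45; row 3: 9/(14/3) = 27/14. Minimum is 27/14 at row 3 (s3 leaves); pivot element 14/3.
Divide row 3 by 14/3; eliminate column x_1 from the other rows.
Second iteration: most negative Z-row entry is -34/7 in column x_4, so x_4 enters.
Ratio test on column x_4 — row 1: entry -1/14 ≤ 0; row 2: (201/14)/(69/14) = 67/23; row 3: (27/14)/(3/14) = 9. Minimum is 67/23 at row 2 (s2 leaves); pivot element 69/14.
Divide row 2 by 69/14; eliminate column x_4 from the other rows.
After both pivots, the entry at constraint row 3, column s3 is 5/23.

5/23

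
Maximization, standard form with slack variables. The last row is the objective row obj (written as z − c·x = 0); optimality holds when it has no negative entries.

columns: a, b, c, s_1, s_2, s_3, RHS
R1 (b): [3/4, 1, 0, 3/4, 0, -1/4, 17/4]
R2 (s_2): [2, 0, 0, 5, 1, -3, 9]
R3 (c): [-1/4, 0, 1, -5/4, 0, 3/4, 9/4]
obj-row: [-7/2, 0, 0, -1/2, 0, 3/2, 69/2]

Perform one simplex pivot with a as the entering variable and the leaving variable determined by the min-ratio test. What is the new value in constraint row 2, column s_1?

Ratio test on column a — row 1: (17/4)/(3/4) = 17/3; row 2: 9/2 = 9/2; row 3: entry -1/4 ≤ 0. Minimum is 9/2 at row 2 (s_2 leaves); pivot element 2.
Divide row 2 by 2; eliminate column a from the other rows.
In the new row 2, the s_1 entry is the old entry divided by the pivot: 5/2 = 5/2.

5/2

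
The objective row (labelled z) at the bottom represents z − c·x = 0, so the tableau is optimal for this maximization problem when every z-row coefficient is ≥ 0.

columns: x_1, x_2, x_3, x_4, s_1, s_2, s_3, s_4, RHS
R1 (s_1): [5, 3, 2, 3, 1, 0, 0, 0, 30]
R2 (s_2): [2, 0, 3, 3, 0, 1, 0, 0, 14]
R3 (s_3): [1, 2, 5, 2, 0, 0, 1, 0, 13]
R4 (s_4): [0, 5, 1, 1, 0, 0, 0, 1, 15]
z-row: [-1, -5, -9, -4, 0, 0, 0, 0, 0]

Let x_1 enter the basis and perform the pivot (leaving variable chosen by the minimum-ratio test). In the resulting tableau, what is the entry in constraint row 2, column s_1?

-2/5

Ratio test on column x_1 — row 1: 30/5 = 6; row 2: 14/2 = 7; row 3: 13/1 = 13; row 4: entry 0 ≤ 0. Minimum is 6 at row 1 (s_1 leaves); pivot element 5.
Divide row 1 by 5; eliminate column x_1 from the other rows.
Row 2 update in column s_1: 0 − 2·(1/5) = -2/5.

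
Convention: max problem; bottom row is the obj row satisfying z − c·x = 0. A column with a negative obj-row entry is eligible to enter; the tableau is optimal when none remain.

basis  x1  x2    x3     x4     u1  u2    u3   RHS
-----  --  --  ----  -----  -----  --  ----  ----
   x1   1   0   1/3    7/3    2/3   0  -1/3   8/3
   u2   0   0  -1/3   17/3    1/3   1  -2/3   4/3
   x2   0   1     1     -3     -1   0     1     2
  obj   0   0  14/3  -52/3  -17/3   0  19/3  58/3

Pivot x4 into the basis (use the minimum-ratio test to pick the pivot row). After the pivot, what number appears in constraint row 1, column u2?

-7/17

Ratio test on column x4 — row 1: (8/3)/(7/3) = 8/7; row 2: (4/3)/(17/3) = 4/17; row 3: entry -3 ≤ 0. Minimum is 4/17 at row 2 (u2 leaves); pivot element 17/3.
Divide row 2 by 17/3; eliminate column x4 from the other rows.
Row 1 update in column u2: 0 − (7/3)·(3/17) = -7/17.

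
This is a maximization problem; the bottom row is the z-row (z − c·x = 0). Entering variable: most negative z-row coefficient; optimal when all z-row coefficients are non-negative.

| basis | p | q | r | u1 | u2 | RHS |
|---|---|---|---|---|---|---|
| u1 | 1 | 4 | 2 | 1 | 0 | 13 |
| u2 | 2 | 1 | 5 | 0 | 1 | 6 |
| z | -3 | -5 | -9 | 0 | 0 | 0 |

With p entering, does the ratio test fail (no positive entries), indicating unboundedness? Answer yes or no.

no

Column p has positive entries in row(s) 1, 2, so the ratio test bounds it — not unbounded.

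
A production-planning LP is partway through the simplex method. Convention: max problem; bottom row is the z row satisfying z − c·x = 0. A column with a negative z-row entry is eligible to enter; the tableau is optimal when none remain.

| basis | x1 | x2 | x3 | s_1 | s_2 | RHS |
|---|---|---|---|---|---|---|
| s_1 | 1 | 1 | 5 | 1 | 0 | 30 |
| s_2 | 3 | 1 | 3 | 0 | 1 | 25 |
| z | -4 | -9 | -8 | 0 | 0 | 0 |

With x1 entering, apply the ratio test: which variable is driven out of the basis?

s_2

Column x1 entries and ratios — s_1: 30/1 = 30; s_2: 25/3 = 25/3.
Smallest ratio is 25/3 in the row of s_2, so s_2 leaves.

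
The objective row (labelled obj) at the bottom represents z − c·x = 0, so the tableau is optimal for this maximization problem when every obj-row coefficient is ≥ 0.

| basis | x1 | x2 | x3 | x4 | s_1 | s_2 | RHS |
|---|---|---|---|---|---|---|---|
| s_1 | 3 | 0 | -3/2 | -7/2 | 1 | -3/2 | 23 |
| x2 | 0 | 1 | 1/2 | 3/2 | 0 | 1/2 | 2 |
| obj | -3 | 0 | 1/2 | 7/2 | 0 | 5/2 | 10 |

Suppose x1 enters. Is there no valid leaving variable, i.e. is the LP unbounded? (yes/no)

Column x1 has positive entries in row(s) 1, so the ratio test bounds it — not unbounded.

no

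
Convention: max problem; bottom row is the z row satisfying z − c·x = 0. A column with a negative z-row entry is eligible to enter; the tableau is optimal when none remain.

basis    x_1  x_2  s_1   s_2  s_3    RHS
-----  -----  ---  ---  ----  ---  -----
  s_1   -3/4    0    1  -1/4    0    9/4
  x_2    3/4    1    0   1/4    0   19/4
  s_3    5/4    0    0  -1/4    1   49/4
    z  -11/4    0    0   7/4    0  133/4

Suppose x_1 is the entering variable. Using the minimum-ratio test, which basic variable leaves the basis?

Column x_1 entries and ratios — s_1: -3/4 ≤ 0, skip; x_2: (19/4)/(3/4) = 19/3; s_3: (49/4)/(5/4) = 49/5.
Smallest ratio is 19/3 in the row of x_2, so x_2 leaves.

x_2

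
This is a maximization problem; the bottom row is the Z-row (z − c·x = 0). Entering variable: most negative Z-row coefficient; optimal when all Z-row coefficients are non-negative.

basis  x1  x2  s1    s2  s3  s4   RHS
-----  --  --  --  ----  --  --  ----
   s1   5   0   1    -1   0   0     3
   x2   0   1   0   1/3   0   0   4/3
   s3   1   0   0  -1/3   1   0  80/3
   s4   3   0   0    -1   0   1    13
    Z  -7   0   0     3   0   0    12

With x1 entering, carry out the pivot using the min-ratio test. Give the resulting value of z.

Ratio test on column x1 — row 1: 3/5 = 3/5; row 2: entry 0 ≤ 0; row 3: (80/3)/1 = 80/3; row 4: 13/3 = 13/3. Minimum is 3/5 at row 1 (s1 leaves); pivot element 5.
Pivot on row 1; the Z-row RHS becomes 12 − (-7)·(3/5) = 81/5.

81/5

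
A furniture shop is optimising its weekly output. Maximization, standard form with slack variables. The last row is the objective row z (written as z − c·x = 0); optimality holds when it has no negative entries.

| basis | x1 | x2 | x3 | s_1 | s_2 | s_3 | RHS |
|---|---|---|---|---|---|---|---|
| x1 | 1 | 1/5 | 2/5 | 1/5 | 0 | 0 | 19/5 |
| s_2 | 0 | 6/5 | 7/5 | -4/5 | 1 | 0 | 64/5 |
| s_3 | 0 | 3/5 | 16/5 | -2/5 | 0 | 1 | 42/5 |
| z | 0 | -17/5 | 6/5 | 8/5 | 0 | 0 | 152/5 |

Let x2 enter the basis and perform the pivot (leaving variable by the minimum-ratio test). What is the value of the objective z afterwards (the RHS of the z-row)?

200/3

Ratio test on column x2 — row 1: (19/5)/(1/5) = 19; row 2: (64/5)/(6/5) = 32/3; row 3: (42/5)/(3/5) = 14. Minimum is 32/3 at row 2 (s_2 leaves); pivot element 6/5.
Pivot on row 2; the z-row RHS becomes 152/5 − (-17/5)·(32/3) = 200/3.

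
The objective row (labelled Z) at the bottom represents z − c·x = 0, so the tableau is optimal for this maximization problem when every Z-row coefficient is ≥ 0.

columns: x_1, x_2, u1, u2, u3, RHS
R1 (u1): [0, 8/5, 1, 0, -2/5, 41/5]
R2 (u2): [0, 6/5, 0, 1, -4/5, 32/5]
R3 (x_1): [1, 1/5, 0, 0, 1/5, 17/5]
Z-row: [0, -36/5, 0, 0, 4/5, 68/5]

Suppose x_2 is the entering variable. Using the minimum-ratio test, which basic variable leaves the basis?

Column x_2 entries and ratios — u1: (41/5)/(8/5) = 41/8; u2: (32/5)/(6/5) = 16/3; x_1: (17/5)/(1/5) = 17.
Smallest ratio is 41/8 in the row of u1, so u1 leaves.

u1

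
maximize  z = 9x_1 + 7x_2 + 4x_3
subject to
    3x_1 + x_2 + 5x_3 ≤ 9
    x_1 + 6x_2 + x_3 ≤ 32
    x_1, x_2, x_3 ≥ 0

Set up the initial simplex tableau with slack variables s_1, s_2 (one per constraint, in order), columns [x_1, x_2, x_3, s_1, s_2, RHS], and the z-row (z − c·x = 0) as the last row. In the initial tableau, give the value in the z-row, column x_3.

The z-row carries the negated objective coefficients: the x_3 entry is -4.

-4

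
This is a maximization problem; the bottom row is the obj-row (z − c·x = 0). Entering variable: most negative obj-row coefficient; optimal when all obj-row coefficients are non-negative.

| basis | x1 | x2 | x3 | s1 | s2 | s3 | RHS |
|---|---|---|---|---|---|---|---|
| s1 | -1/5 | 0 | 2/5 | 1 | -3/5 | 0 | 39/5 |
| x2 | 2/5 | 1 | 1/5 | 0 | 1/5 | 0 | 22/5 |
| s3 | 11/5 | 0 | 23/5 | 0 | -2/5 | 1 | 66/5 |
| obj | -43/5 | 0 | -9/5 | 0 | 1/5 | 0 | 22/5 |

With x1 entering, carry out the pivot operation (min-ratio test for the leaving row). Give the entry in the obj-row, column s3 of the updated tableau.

43/11

Ratio test on column x1 — row 1: entry -1/5 ≤ 0; row 2: (22/5)/(2/5) = 11; row 3: (66/5)/(11/5) = 6. Minimum is 6 at row 3 (s3 leaves); pivot element 11/5.
Divide row 3 by 11/5; eliminate column x1 from the other rows.
obj-row update in column s3: 0 − (-43/5)·(5/11) = 43/11.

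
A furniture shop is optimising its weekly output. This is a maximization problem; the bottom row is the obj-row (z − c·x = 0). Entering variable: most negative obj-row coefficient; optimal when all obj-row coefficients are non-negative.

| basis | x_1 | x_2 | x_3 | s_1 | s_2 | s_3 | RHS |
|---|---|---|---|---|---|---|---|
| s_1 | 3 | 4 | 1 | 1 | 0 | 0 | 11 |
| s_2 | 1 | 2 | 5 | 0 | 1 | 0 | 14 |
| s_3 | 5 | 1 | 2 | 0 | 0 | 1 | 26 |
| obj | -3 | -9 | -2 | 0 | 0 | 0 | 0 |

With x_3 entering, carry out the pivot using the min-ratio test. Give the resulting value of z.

28/5

Ratio test on column x_3 — row 1: 11/1 = 11; row 2: 14/5 = 14/5; row 3: 26/2 = 13. Minimum is 14/5 at row 2 (s_2 leaves); pivot element 5.
Pivot on row 2; the obj-row RHS becomes 0 − (-2)·(14/5) = 28/5.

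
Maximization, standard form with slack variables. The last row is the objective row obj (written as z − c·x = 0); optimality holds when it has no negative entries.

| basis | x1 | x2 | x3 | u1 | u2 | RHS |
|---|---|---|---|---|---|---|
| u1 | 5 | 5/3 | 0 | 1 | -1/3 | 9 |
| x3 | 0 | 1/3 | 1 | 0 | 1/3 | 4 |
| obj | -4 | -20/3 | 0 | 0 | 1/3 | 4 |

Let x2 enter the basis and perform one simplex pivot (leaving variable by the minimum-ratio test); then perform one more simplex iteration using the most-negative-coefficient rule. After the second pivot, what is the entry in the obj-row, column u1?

7/2

Ratio test on column x2 — row 1: 9/(5/3) = 27/5; row 2: 4/(1/3) = 12. Minimum is 27/5 at row 1 (u1 leaves); pivot element 5/3.
Divide row 1 by 5/3; eliminate column x2 from the other rows.
Second iteration: most negative obj-row entry is -1 in column u2, so u2 enters.
Ratio test on column u2 — row 1: entry -1/5 ≤ 0; row 2: (11/5)/(2/5) = 11/2. Minimum is 11/2 at row 2 (x3 leaves); pivot element 2/5.
Divide row 2 by 2/5; eliminate column u2 from the other rows.
After both pivots, the entry at the obj-row, column u1 is 7/2.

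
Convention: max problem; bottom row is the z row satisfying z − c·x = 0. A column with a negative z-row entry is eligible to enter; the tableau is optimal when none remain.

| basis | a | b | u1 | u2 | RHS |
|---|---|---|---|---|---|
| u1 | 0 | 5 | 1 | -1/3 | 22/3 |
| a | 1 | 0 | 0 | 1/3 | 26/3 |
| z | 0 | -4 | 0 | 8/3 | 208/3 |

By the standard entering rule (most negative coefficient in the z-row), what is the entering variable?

b

Negative z-row entries: b: -4.
The most negative is -4 in column b, so b enters.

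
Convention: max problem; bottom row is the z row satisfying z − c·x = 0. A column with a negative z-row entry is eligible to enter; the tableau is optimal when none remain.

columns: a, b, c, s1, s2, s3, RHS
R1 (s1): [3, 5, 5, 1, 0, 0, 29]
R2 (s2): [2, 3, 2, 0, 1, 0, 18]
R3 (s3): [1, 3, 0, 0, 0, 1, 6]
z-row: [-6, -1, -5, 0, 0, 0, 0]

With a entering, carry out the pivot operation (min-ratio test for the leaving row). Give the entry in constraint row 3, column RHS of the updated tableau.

6

Ratio test on column a — row 1: 29/3 = 29/3; row 2: 18/2 = 9; row 3: 6/1 = 6. Minimum is 6 at row 3 (s3 leaves); pivot element 1.
Divide row 3 by 1; eliminate column a from the other rows.
In the new row 3, the RHS entry is the old entry divided by the pivot: 6/1 = 6.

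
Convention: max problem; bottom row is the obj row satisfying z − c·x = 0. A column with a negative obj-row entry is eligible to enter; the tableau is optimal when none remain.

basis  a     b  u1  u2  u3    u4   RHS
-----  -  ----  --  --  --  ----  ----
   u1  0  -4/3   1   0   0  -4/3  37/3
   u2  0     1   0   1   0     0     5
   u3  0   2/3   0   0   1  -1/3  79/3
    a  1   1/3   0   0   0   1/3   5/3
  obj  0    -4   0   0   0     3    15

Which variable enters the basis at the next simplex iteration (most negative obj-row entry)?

Negative obj-row entries: b: -4.
The most negative is -4 in column b, so b enters.

b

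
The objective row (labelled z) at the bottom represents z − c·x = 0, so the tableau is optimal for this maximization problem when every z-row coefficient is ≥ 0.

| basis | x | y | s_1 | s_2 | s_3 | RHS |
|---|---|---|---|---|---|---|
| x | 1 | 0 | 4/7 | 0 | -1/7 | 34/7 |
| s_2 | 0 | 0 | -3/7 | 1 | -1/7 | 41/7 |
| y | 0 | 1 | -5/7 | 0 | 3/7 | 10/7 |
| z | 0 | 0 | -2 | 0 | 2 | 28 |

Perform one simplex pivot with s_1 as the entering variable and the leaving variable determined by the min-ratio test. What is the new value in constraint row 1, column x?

7/4

Ratio test on column s_1 — row 1: (34/7)/(4/7) = 17/2; row 2: entry -3/7 ≤ 0; row 3: entry -5/7 ≤ 0. Minimum is 17/2 at row 1 (x leaves); pivot element 4/7.
Divide row 1 by 4/7; eliminate column s_1 from the other rows.
In the new row 1, the x entry is the old entry divided by the pivot: 1/(4/7) = 7/4.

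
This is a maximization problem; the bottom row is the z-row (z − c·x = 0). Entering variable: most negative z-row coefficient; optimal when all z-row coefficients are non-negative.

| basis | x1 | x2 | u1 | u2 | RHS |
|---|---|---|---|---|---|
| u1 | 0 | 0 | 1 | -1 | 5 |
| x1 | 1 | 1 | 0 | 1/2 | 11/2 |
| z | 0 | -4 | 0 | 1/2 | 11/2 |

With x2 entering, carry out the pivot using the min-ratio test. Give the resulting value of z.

55/2

Ratio test on column x2 — row 1: entry 0 ≤ 0; row 2: (11/2)/1 = 11/2. Minimum is 11/2 at row 2 (x1 leaves); pivot element 1.
Pivot on row 2; the z-row RHS becomes 11/2 − (-4)·(11/2) = 55/2.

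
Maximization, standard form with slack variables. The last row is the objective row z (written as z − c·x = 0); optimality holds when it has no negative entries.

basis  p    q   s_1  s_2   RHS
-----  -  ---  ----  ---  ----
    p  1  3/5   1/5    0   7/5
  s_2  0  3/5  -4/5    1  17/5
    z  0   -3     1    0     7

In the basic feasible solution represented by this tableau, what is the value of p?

7/5

p is basic (row 1); its value is the RHS of that row, 7/5.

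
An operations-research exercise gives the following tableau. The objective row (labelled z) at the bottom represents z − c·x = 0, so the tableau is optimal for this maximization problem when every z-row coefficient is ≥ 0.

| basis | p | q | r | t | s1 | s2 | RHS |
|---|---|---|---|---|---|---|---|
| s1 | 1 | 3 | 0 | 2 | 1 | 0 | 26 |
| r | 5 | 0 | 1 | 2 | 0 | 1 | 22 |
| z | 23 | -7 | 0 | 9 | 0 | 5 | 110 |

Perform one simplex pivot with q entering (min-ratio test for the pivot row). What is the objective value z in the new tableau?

Ratio test on column q — row 1: 26/3 = 26/3; row 2: entry 0 ≤ 0. Minimum is 26/3 at row 1 (s1 leaves); pivot element 3.
Pivot on row 1; the z-row RHS becomes 110 − (-7)·(26/3) = 512/3.

512/3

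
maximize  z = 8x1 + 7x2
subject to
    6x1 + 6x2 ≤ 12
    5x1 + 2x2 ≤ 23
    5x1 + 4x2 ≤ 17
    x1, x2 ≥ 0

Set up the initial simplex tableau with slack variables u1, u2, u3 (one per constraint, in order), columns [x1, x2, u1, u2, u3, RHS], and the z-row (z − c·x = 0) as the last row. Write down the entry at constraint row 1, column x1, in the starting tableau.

Constraint 1 has coefficient 6 on x1.

6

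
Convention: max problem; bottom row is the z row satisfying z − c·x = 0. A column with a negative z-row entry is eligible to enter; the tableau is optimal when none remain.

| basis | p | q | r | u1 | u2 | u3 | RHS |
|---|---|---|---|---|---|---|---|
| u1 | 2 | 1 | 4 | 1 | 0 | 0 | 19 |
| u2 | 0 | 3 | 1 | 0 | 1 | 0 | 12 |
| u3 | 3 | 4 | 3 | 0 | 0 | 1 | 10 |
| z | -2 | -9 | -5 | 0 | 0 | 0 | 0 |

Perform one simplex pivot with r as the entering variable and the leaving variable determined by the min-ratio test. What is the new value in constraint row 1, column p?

Ratio test on column r — row 1: 19/4 = 19/4; row 2: 12/1 = 12; row 3: 10/3 = 10/3. Minimum is 10/3 at row 3 (u3 leaves); pivot element 3.
Divide row 3 by 3; eliminate column r from the other rows.
Row 1 update in column p: 2 − 4·1 = -2.

-2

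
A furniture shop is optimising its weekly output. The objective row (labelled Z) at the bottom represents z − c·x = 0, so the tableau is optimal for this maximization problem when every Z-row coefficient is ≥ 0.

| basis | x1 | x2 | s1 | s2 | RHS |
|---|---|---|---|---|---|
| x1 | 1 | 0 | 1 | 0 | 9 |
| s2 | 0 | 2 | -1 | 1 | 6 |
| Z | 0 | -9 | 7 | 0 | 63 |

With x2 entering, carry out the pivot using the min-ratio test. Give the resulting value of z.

90

Ratio test on column x2 — row 1: entry 0 ≤ 0; row 2: 6/2 = 3. Minimum is 3 at row 2 (s2 leaves); pivot element 2.
Pivot on row 2; the Z-row RHS becomes 63 − (-9)·3 = 90.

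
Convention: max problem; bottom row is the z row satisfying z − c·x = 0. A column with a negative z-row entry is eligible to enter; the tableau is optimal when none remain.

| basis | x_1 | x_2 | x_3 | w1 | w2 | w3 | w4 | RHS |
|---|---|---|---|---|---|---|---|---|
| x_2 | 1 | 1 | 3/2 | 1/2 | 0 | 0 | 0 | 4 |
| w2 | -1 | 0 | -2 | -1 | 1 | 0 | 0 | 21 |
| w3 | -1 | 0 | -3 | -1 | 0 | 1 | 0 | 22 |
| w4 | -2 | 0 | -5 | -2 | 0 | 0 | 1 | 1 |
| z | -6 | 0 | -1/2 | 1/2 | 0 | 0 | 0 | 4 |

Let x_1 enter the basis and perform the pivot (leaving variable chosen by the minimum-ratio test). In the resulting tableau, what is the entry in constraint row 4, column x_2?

Ratio test on column x_1 — row 1: 4/1 = 4; row 2: entry -1 ≤ 0; row 3: entry -1 ≤ 0; row 4: entry -2 ≤ 0. Minimum is 4 at row 1 (x_2 leaves); pivot element 1.
Divide row 1 by 1; eliminate column x_1 from the other rows.
Row 4 update in column x_2: 0 − (-2)·1 = 2.

2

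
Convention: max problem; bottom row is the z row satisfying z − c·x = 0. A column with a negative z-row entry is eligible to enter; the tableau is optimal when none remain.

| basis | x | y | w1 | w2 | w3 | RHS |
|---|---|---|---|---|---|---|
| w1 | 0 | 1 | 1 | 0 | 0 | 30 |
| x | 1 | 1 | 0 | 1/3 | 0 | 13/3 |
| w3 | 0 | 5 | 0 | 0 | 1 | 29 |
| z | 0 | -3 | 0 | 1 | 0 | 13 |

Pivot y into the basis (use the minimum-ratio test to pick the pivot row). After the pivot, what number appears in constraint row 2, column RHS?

13/3

Ratio test on column y — row 1: 30/1 = 30; row 2: (13/3)/1 = 13/3; row 3: 29/5 = 29/5. Minimum is 13/3 at row 2 (x leaves); pivot element 1.
Divide row 2 by 1; eliminate column y from the other rows.
In the new row 2, the RHS entry is the old entry divided by the pivot: (13/3)/1 = 13/3.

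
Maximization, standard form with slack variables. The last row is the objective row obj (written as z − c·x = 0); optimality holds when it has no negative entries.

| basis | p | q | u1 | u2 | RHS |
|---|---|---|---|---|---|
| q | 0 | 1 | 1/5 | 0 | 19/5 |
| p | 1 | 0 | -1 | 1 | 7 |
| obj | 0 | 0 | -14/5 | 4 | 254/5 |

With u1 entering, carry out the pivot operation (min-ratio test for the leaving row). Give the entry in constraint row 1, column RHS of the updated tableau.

19

Ratio test on column u1 — row 1: (19/5)/(1/5) = 19; row 2: entry -1 ≤ 0. Minimum is 19 at row 1 (q leaves); pivot element 1/5.
Divide row 1 by 1/5; eliminate column u1 from the other rows.
In the new row 1, the RHS entry is the old entry divided by the pivot: (19/5)/(1/5) = 19.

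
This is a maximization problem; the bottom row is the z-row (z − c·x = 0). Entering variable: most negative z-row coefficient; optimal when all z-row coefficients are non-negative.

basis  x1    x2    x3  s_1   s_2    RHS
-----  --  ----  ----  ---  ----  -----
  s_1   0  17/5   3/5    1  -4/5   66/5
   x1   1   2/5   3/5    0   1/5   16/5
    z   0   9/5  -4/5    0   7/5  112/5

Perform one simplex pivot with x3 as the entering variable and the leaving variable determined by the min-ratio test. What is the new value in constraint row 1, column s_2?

-1

Ratio test on column x3 — row 1: (66/5)/(3/5) = 22; row 2: (16/5)/(3/5) = 16/3. Minimum is 16/3 at row 2 (x1 leaves); pivot element 3/5.
Divide row 2 by 3/5; eliminate column x3 from the other rows.
Row 1 update in column s_2: -4/5 − (3/5)·(1/3) = -1.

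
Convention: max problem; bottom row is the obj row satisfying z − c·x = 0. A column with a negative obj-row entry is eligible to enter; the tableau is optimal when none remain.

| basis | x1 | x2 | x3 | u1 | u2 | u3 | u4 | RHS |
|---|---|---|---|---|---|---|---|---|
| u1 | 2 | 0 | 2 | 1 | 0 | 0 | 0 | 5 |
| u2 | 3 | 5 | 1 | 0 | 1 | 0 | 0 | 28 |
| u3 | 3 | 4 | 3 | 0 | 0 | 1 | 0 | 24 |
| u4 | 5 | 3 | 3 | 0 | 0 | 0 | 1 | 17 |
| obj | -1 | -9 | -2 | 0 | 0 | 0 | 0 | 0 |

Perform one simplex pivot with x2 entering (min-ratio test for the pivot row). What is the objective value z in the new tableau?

252/5

Ratio test on column x2 — row 1: entry 0 ≤ 0; row 2: 28/5 = 28/5; row 3: 24/4 = 6; row 4: 17/3 = 17/3. Minimum is 28/5 at row 2 (u2 leaves); pivot element 5.
Pivot on row 2; the obj-row RHS becomes 0 − (-9)·(28/5) = 252/5.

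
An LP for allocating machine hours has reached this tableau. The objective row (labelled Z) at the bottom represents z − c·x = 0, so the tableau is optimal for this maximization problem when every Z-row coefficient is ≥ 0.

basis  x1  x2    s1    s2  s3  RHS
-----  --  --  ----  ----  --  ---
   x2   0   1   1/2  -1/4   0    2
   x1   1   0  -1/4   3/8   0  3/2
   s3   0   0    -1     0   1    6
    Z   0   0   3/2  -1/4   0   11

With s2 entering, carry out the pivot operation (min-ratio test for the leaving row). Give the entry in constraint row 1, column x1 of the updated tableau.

Ratio test on column s2 — row 1: entry -1/4 ≤ 0; row 2: (3/2)/(3/8) = 4; row 3: entry 0 ≤ 0. Minimum is 4 at row 2 (x1 leaves); pivot element 3/8.
Divide row 2 by 3/8; eliminate column s2 from the other rows.
Row 1 update in column x1: 0 − (-1/4)·(8/3) = 2/3.

2/3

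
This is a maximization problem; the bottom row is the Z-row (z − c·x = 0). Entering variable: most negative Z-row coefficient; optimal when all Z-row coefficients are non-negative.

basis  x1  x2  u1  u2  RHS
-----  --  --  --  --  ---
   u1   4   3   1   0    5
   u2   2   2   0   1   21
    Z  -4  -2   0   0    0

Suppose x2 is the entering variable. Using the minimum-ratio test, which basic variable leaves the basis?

u1

Column x2 entries and ratios — u1: 5/3 = 5/3; u2: 21/2 = 21/2.
Smallest ratio is 5/3 in the row of u1, so u1 leaves.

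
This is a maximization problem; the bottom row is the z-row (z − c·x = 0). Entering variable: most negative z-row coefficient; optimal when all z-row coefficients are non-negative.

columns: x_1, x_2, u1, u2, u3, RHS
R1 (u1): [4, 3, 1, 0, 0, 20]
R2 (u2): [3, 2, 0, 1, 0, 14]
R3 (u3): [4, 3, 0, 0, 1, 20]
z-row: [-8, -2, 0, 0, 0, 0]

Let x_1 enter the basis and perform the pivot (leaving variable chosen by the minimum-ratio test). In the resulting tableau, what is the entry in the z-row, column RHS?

112/3

Ratio test on column x_1 — row 1: 20/4 = 5; row 2: 14/3 = 14/3; row 3: 20/4 = 5. Minimum is 14/3 at row 2 (u2 leaves); pivot element 3.
Divide row 2 by 3; eliminate column x_1 from the other rows.
z-row update in column RHS: 0 − (-8)·(14/3) = 112/3.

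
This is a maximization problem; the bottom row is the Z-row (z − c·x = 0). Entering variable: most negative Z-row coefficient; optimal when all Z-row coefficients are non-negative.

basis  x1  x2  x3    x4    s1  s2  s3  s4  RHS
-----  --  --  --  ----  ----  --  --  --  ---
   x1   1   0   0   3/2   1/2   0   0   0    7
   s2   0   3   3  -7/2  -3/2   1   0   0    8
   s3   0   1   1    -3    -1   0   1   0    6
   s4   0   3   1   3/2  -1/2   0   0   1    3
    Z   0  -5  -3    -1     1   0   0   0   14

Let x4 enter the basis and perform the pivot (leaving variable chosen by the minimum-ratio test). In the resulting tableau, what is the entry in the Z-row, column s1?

Ratio test on column x4 — row 1: 7/(3/2) = 14/3; row 2: entry -7/2 ≤ 0; row 3: entry -3 ≤ 0; row 4: 3/(3/2) = 2. Minimum is 2 at row 4 (s4 leaves); pivot element 3/2.
Divide row 4 by 3/2; eliminate column x4 from the other rows.
Z-row update in column s1: 1 − (-1)·(-1/3) = 2/3.

2/3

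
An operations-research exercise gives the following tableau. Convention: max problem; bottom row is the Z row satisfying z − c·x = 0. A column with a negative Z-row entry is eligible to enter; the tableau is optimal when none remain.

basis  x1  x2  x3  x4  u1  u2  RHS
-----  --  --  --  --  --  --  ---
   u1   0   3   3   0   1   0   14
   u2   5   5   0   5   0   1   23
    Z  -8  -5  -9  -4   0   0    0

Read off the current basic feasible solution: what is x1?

x1 is not in the basis, so in the current basic feasible solution x1 = 0.

0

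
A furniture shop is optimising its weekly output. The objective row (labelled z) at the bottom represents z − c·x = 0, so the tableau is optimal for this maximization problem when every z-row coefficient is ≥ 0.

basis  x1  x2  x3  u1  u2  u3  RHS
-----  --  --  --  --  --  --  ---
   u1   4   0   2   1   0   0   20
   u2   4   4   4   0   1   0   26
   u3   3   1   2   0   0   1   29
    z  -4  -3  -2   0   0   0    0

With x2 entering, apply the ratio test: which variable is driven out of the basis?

Column x2 entries and ratios — u1: 0 ≤ 0, skip; u2: 26/4 = 13/2; u3: 29/1 = 29.
Smallest ratio is 13/2 in the row of u2, so u2 leaves.

u2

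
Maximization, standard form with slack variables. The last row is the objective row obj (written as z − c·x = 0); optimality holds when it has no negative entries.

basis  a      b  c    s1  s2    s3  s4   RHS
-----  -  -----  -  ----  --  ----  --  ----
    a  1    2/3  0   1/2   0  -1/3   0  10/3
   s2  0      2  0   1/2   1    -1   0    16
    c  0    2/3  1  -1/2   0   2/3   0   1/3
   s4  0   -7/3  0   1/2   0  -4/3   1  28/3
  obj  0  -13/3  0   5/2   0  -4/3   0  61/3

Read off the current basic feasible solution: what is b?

0

b is not in the basis, so in the current basic feasible solution b = 0.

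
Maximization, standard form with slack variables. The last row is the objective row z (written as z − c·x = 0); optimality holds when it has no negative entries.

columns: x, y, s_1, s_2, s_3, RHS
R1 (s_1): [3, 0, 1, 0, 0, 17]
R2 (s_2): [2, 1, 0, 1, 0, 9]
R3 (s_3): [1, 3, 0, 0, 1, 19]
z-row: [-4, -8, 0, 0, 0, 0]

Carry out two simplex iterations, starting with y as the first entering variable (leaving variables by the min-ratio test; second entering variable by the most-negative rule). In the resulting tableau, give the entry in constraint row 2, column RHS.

Ratio test on column y — row 1: entry 0 ≤ 0; row 2: 9/1 = 9; row 3: 19/3 = 19/3. Minimum is 19/3 at row 3 (s_3 leaves); pivot element 3.
Divide row 3 by 3; eliminate column y from the other rows.
Second iteration: most negative z-row entry is -4/3 in column x, so x enters.
Ratio test on column x — row 1: 17/3 = 17/3; row 2: (8/3)/(5/3) = 8/5; row 3: (19/3)/(1/3) = 19. Minimum is 8/5 at row 2 (s_2 leaves); pivot element 5/3.
Divide row 2 by 5/3; eliminate column x from the other rows.
After both pivots, the entry at constraint row 2, column RHS is 8/5.

8/5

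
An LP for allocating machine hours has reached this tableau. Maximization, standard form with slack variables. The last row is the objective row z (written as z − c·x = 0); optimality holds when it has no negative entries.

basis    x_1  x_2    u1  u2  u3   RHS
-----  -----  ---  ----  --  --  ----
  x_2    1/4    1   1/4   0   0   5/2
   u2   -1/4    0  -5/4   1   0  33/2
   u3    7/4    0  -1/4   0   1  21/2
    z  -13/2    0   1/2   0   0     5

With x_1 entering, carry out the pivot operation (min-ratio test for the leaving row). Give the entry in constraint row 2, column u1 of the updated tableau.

Ratio test on column x_1 — row 1: (5/2)/(1/4) = 10; row 2: entry -1/4 ≤ 0; row 3: (21/2)/(7/4) = 6. Minimum is 6 at row 3 (u3 leaves); pivot element 7/4.
Divide row 3 by 7/4; eliminate column x_1 from the other rows.
Row 2 update in column u1: -5/4 − (-1/4)·(-1/7) = -9/7.

-9/7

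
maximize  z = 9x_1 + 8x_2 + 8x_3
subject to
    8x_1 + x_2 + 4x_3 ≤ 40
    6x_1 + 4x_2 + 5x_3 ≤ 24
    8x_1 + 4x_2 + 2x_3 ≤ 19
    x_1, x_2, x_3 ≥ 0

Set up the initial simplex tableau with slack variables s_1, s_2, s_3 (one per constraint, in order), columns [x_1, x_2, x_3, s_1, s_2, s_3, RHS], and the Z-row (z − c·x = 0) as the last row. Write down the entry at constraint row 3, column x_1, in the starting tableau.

Constraint 3 has coefficient 8 on x_1.

8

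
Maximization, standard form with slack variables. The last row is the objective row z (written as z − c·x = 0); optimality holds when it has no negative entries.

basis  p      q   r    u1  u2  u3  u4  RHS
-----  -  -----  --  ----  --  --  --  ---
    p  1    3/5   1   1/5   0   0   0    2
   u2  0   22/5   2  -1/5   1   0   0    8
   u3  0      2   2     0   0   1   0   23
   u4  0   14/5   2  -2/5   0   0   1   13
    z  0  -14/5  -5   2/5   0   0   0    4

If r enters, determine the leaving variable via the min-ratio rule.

Column r entries and ratios — p: 2/1 = 2; u2: 8/2 = 4; u3: 23/2 = 23/2; u4: 13/2 = 13/2.
Smallest ratio is 2 in the row of p, so p leaves.

p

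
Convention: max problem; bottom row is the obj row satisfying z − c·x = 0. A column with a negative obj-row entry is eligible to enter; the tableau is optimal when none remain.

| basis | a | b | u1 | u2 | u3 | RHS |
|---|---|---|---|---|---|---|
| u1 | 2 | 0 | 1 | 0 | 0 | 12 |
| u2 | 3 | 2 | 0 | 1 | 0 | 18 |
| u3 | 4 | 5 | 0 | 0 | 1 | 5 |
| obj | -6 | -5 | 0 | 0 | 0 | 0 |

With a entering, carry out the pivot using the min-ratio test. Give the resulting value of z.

Ratio test on column a — row 1: 12/2 = 6; row 2: 18/3 = 6; row 3: 5/4 = 5/4. Minimum is 5/4 at row 3 (u3 leaves); pivot element 4.
Pivot on row 3; the obj-row RHS becomes 0 − (-6)·(5/4) = 15/2.

15/2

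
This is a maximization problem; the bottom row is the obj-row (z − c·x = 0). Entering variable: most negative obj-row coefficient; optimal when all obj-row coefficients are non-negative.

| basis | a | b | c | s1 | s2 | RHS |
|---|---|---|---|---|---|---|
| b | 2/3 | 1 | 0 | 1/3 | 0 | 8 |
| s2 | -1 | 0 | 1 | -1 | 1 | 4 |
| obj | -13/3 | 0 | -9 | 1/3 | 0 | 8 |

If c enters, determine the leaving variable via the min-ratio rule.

s2

Column c entries and ratios — b: 0 ≤ 0, skip; s2: 4/1 = 4.
Smallest ratio is 4 in the row of s2, so s2 leaves.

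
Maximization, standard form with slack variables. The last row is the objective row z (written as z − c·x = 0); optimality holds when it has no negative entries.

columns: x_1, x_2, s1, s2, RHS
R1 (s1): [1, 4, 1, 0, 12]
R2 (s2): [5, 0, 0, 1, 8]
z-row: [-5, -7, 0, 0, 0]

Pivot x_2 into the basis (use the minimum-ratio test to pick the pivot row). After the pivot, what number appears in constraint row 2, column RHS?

Ratio test on column x_2 — row 1: 12/4 = 3; row 2: entry 0 ≤ 0. Minimum is 3 at row 1 (s1 leaves); pivot element 4.
Divide row 1 by 4; eliminate column x_2 from the other rows.
Row 2 update in column RHS: 8 − 0·3 = 8.

8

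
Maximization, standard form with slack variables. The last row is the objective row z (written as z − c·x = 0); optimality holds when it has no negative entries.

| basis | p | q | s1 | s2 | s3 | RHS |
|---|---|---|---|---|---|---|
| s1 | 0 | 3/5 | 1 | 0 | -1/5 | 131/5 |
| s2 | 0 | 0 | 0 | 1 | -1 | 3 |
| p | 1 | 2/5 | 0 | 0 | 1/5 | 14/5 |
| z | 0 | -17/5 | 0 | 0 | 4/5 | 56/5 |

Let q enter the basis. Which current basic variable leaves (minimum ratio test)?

p

Column q entries and ratios — s1: (131/5)/(3/5) = 131/3; s2: 0 ≤ 0, skip; p: (14/5)/(2/5) = 7.
Smallest ratio is 7 in the row of p, so p leaves.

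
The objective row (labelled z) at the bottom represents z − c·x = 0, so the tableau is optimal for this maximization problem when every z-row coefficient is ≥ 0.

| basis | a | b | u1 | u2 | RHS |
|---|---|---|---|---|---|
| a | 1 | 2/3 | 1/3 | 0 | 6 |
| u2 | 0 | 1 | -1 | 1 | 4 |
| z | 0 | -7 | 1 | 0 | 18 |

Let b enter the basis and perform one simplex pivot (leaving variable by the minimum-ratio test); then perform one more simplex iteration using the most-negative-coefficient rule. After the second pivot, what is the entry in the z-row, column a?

Ratio test on column b — row 1: 6/(2/3) = 9; row 2: 4/1 = 4. Minimum is 4 at row 2 (u2 leaves); pivot element 1.
Divide row 2 by 1; eliminate column b from the other rows.
Second iteration: most negative z-row entry is -6 in column u1, so u1 enters.
Ratio test on column u1 — row 1: (10/3)/1 = 10/3; row 2: entry -1 ≤ 0. Minimum is 10/3 at row 1 (a leaves); pivot element 1.
Divide row 1 by 1; eliminate column u1 from the other rows.
After both pivots, the entry at the z-row, column a is 6.

6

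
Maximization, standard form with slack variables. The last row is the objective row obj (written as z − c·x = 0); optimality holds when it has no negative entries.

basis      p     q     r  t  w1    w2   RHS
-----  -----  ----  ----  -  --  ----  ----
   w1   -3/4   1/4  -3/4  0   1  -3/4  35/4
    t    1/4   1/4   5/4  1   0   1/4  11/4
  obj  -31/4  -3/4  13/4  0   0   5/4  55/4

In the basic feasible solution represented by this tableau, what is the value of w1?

35/4

w1 is basic (row 1); its value is the RHS of that row, 35/4.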